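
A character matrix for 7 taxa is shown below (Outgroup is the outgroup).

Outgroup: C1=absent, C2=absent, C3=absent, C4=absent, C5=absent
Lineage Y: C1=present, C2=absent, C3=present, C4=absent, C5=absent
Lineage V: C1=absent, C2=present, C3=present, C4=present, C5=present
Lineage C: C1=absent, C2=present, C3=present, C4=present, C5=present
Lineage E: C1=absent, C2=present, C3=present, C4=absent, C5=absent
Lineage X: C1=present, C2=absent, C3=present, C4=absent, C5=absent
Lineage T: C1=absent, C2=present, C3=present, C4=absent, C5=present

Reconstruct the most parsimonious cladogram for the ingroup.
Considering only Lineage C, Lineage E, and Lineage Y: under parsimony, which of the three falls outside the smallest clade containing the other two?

Lineage Y

The outgroup has state 'absent' for every character, so 'present' is the derived state throughout.
C1: derived state 'present' in Lineage X and Lineage Y only — synapomorphy for {Lineage X, Lineage Y}.
C2: derived state 'present' in Lineage C, Lineage E, Lineage T, and Lineage V only — synapomorphy for {Lineage C, Lineage E, Lineage T, Lineage V}.
C3 (derived state 'present') is shared by all ingroup taxa — unites the whole ingroup.
C4: derived state 'present' in Lineage C and Lineage V only — synapomorphy for {Lineage C, Lineage V}.
C5: derived state 'present' in Lineage C, Lineage T, and Lineage V only — synapomorphy for {Lineage C, Lineage T, Lineage V}.
Most parsimonious ingroup topology: ((((Lineage V,Lineage C),Lineage T),Lineage E),(Lineage X,Lineage Y)).
Lineage E and Lineage C share a more recent common ancestor with each other than either does with Lineage Y, so Lineage Y is the least closely related of the three.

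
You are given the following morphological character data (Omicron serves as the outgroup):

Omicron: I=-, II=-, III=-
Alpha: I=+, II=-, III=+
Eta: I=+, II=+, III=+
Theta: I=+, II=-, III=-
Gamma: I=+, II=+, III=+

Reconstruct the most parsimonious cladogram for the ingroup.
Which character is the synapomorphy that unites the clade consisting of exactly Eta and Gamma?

II

The outgroup has state '-' for every character, so '+' is the derived state throughout.
I (derived state '+') is shared by all ingroup taxa — unites the whole ingroup.
II (derived state '+') is shared by Eta and Gamma — a synapomorphy uniting that clade.
III: derived state '+' in Alpha, Eta, and Gamma only — synapomorphy for {Alpha, Eta, Gamma}.
Most parsimonious ingroup topology: ((Alpha,(Eta,Gamma)),Theta).
The clade {Eta, Gamma} is supported by II: its derived state '+' occurs in exactly those taxa and in no other taxon (including the outgroup).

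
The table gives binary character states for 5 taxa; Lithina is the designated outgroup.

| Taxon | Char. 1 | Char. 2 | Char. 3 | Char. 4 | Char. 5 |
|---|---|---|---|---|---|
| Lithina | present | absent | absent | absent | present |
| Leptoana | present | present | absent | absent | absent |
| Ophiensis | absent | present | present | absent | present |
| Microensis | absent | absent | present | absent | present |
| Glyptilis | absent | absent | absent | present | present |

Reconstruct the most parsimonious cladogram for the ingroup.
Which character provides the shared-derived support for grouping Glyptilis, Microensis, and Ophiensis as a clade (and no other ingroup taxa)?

Character polarity is set by the outgroup: the derived state is whichever differs from the outgroup's state, so for Char. 1, Char. 5 the derived state is 'absent', and for the remaining characters it is 'present'.
Char. 1: derived state 'absent' in Glyptilis, Microensis, and Ophiensis only — synapomorphy for {Glyptilis, Microensis, Ophiensis}.
Char. 2 (state 'present') occurs in Leptoana and Ophiensis but conflicts with the nesting implied by the other characters — most parsimoniously interpreted as homoplasy.
Char. 3: derived state 'present' in Microensis and Ophiensis only — synapomorphy for {Microensis, Ophiensis}.
Char. 4: derived state 'present' in Glyptilis only — an autapomorphy, so it tells us nothing about relationships among taxa.
Char. 5: derived state 'absent' in Leptoana only — an autapomorphy, so it tells us nothing about relationships among taxa.
Most parsimonious ingroup topology: (Leptoana,((Ophiensis,Microensis),Glyptilis)).
The clade {Glyptilis, Microensis, Ophiensis} is supported by Char. 1: its derived state 'absent' occurs in exactly those taxa and in no other taxon (including the outgroup).

Char. 1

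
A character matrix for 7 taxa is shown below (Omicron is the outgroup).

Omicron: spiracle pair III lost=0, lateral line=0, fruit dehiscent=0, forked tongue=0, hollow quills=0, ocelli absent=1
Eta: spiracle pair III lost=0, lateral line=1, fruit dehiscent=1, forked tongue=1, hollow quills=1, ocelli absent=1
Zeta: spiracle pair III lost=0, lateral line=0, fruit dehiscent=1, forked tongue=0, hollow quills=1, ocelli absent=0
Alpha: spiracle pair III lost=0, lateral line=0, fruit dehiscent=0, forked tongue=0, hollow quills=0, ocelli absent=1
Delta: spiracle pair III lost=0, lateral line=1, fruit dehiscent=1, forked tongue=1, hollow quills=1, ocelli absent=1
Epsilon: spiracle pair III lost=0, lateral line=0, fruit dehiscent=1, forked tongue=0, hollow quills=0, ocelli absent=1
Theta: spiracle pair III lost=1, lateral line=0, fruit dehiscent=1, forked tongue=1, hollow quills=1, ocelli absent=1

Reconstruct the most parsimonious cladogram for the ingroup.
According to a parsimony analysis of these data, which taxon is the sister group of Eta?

Delta

Character polarity is set by the outgroup: the derived state is whichever differs from the outgroup's state, so for ocelli absent the derived state is '0', and for the remaining characters it is '1'.
spiracle pair III lost: derived state '1' in Theta only — an autapomorphy, so it tells us nothing about relationships among taxa.
lateral line (derived state '1') is shared by Delta and Eta — a synapomorphy uniting that clade.
Only Delta, Epsilon, Eta, Theta, and Zeta show the derived state '1' for fruit dehiscent, supporting them as a clade.
forked tongue: derived state '1' in Delta, Eta, and Theta only — synapomorphy for {Delta, Eta, Theta}.
hollow quills (derived state '1') is shared by Delta, Eta, Theta, and Zeta — a synapomorphy uniting that clade.
ocelli absent (derived state '0') is unique to Zeta (autapomorphy; uninformative for grouping).
Most parsimonious ingroup topology: (((((Eta,Delta),Theta),Zeta),Epsilon),Alpha).
Eta and Delta form a cherry on this tree, so they are sister taxa.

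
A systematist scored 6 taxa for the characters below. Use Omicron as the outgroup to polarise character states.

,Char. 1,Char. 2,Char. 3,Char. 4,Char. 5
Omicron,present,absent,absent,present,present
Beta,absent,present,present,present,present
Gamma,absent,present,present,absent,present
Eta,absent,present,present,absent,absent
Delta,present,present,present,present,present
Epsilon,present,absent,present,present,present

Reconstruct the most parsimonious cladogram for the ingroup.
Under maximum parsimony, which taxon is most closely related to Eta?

Character polarity is set by the outgroup: the derived state is whichever differs from the outgroup's state, so for Char. 1, Char. 4, Char. 5 the derived state is 'absent', and for the remaining characters it is 'present'.
Only Beta, Eta, and Gamma show the derived state 'absent' for Char. 1, supporting them as a clade.
Char. 2: derived state 'present' in Beta, Delta, Eta, and Gamma only — synapomorphy for {Beta, Delta, Eta, Gamma}.
All ingroup taxa share the derived state 'present' for Char. 3; it defines the ingroup but does not resolve relationships within it.
Char. 4 (derived state 'absent') is shared by Eta and Gamma — a synapomorphy uniting that clade.
Char. 5: derived state 'absent' in Eta only — an autapomorphy, so it tells us nothing about relationships among taxa.
Most parsimonious ingroup topology: (((Beta,(Gamma,Eta)),Delta),Epsilon).
Eta and Gamma form a cherry on this tree, so they are sister taxa.

Gamma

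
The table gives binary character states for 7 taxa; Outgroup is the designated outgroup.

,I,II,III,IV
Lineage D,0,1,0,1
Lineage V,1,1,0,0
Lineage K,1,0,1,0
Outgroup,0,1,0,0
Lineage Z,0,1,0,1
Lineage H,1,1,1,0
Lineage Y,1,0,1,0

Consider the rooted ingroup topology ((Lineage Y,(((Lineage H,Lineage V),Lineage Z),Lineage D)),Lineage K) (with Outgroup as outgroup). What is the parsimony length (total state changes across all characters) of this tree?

10

Map each character onto ((Lineage Y,(((Lineage H,Lineage V),Lineage Z),Lineage D)),Lineage K) (rooted by Outgroup) and count the minimum state changes it requires (Fitch parsimony):
I: 3; II: 2; III: 3; IV: 2.
Total tree length = 10.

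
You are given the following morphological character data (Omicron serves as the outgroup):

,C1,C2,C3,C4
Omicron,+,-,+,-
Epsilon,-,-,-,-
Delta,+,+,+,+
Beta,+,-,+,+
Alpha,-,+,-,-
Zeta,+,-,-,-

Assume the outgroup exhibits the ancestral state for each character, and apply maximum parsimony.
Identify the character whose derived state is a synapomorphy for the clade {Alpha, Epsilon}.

C1

Character polarity is set by the outgroup: the derived state is whichever differs from the outgroup's state, so for C1, C3 the derived state is '-', and for the remaining characters it is '+'.
C1 (derived state '-') is shared by Alpha and Epsilon — a synapomorphy uniting that clade.
C2 (state '+') occurs in Alpha and Delta but conflicts with the nesting implied by the other characters — most parsimoniously interpreted as homoplasy.
Only Alpha, Epsilon, and Zeta show the derived state '-' for C3, supporting them as a clade.
C4 (derived state '+') is shared by Beta and Delta — a synapomorphy uniting that clade.
Most parsimonious ingroup topology: (((Epsilon,Alpha),Zeta),(Delta,Beta)).
The clade {Alpha, Epsilon} is supported by C1: its derived state '-' occurs in exactly those taxa and in no other taxon (including the outgroup).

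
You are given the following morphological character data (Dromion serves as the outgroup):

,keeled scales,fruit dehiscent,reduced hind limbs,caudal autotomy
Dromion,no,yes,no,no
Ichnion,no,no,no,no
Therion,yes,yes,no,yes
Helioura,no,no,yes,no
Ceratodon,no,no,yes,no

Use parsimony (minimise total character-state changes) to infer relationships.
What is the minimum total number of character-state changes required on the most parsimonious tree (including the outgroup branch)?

Character polarity is set by the outgroup: the derived state is whichever differs from the outgroup's state, so for fruit dehiscent the derived state is 'no', and for the remaining characters it is 'yes'.
keeled scales: derived state 'yes' in Therion only — an autapomorphy, so it tells us nothing about relationships among taxa.
Only Ceratodon, Helioura, and Ichnion show the derived state 'no' for fruit dehiscent, supporting them as a clade.
Only Ceratodon and Helioura show the derived state 'yes' for reduced hind limbs, supporting them as a clade.
caudal autotomy (derived state 'yes') is unique to Therion (autapomorphy; uninformative for grouping).
Most parsimonious ingroup topology: ((Ichnion,(Helioura,Ceratodon)),Therion).
Changes per character on this tree: keeled scales: 1; fruit dehiscent: 1; reduced hind limbs: 1; caudal autotomy: 1.
Total = 4.

4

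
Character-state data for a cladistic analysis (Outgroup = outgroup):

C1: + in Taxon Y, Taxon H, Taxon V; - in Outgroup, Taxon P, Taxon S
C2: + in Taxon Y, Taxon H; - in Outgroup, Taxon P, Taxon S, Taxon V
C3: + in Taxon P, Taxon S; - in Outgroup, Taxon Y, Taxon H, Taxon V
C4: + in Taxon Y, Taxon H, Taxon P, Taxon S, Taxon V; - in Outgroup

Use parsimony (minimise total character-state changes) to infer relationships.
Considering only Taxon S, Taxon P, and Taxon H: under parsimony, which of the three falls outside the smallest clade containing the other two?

The outgroup has state '-' for every character, so '+' is the derived state throughout.
C1: derived state '+' in Taxon H, Taxon V, and Taxon Y only — synapomorphy for {Taxon H, Taxon V, Taxon Y}.
C2 (derived state '+') is shared by Taxon H and Taxon Y — a synapomorphy uniting that clade.
Only Taxon P and Taxon S show the derived state '+' for C3, supporting them as a clade.
C4 (derived state '+') is shared by all ingroup taxa — unites the whole ingroup.
Most parsimonious ingroup topology: (((Taxon Y,Taxon H),Taxon V),(Taxon P,Taxon S)).
Taxon P and Taxon S share a more recent common ancestor with each other than either does with Taxon H, so Taxon H is the least closely related of the three.

Taxon H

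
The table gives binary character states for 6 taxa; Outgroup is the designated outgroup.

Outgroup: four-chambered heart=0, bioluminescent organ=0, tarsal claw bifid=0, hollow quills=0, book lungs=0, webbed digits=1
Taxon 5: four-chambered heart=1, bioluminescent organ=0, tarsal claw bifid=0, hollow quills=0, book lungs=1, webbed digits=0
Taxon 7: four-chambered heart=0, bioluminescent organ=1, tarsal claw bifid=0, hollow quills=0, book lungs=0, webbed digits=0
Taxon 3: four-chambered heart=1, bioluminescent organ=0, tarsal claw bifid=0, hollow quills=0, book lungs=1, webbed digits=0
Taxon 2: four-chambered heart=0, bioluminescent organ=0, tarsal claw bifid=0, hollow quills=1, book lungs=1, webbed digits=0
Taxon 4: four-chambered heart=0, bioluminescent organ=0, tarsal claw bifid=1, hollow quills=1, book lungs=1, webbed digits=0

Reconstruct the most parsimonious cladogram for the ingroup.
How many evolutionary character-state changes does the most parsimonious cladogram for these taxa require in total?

Character polarity is set by the outgroup: the derived state is whichever differs from the outgroup's state, so for webbed digits the derived state is '0', and for the remaining characters it is '1'.
Only Taxon 3 and Taxon 5 show the derived state '1' for four-chambered heart, supporting them as a clade.
bioluminescent organ: derived state '1' in Taxon 7 only — an autapomorphy, so it tells us nothing about relationships among taxa.
tarsal claw bifid: derived state '1' in Taxon 4 only — an autapomorphy, so it tells us nothing about relationships among taxa.
hollow quills (derived state '1') is shared by Taxon 2 and Taxon 4 — a synapomorphy uniting that clade.
Only Taxon 2, Taxon 3, Taxon 4, and Taxon 5 show the derived state '1' for book lungs, supporting them as a clade.
webbed digits (derived state '0') is shared by all ingroup taxa — unites the whole ingroup.
Most parsimonious ingroup topology: (((Taxon 5,Taxon 3),(Taxon 2,Taxon 4)),Taxon 7).
Changes per character on this tree: four-chambered heart: 1; bioluminescent organ: 1; tarsal claw bifid: 1; hollow quills: 1; book lungs: 1; webbed digits: 1.
Total = 6.

6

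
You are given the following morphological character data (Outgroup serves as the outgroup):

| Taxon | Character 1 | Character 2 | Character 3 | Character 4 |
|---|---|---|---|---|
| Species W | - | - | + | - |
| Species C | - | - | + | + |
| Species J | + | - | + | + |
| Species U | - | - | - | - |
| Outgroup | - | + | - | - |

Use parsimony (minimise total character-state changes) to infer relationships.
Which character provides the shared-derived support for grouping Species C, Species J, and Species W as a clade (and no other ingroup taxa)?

Character polarity is set by the outgroup: the derived state is whichever differs from the outgroup's state, so for Character 2 the derived state is '-', and for the remaining characters it is '+'.
Character 1 (derived state '+') is unique to Species J (autapomorphy; uninformative for grouping).
All ingroup taxa share the derived state '-' for Character 2; it defines the ingroup but does not resolve relationships within it.
Character 3: derived state '+' in Species C, Species J, and Species W only — synapomorphy for {Species C, Species J, Species W}.
Character 4 (derived state '+') is shared by Species C and Species J — a synapomorphy uniting that clade.
Most parsimonious ingroup topology: ((Species W,(Species J,Species C)),Species U).
The clade {Species C, Species J, Species W} is supported by Character 3: its derived state '+' occurs in exactly those taxa and in no other taxon (including the outgroup).

Character 3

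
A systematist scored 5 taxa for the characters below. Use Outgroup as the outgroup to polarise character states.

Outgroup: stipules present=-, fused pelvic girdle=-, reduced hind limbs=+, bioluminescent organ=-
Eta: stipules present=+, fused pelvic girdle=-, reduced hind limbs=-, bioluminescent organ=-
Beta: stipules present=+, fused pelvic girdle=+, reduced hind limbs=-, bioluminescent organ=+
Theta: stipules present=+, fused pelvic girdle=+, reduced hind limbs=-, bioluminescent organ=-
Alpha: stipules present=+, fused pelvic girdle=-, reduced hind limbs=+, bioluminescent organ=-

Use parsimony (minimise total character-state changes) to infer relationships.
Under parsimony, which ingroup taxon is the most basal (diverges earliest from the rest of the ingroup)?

Character polarity is set by the outgroup: the derived state is whichever differs from the outgroup's state, so for reduced hind limbs the derived state is '-', and for the remaining characters it is '+'.
stipules present (derived state '+') is shared by all ingroup taxa — unites the whole ingroup.
fused pelvic girdle (derived state '+') is shared by Beta and Theta — a synapomorphy uniting that clade.
reduced hind limbs: derived state '-' in Beta, Eta, and Theta only — synapomorphy for {Beta, Eta, Theta}.
bioluminescent organ: derived state '+' in Beta only — an autapomorphy, so it tells us nothing about relationships among taxa.
Most parsimonious ingroup topology: ((Eta,(Beta,Theta)),Alpha).
Alpha is sister to the clade containing all other ingroup taxa, so it is the earliest-diverging (most basal) ingroup lineage.

Alpha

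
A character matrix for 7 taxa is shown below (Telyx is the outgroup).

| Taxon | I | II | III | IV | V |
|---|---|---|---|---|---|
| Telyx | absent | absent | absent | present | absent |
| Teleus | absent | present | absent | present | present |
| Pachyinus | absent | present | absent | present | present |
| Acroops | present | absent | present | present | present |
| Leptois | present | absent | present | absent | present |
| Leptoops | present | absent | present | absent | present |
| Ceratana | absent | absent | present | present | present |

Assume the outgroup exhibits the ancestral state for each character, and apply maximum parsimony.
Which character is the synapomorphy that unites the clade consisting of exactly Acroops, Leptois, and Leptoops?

Character polarity is set by the outgroup: the derived state is whichever differs from the outgroup's state, so for IV the derived state is 'absent', and for the remaining characters it is 'present'.
I: derived state 'present' in Acroops, Leptois, and Leptoops only — synapomorphy for {Acroops, Leptois, Leptoops}.
Only Pachyinus and Teleus show the derived state 'present' for II, supporting them as a clade.
III (derived state 'present') is shared by Acroops, Ceratana, Leptois, and Leptoops — a synapomorphy uniting that clade.
IV (derived state 'absent') is shared by Leptois and Leptoops — a synapomorphy uniting that clade.
All ingroup taxa share the derived state 'present' for V; it defines the ingroup but does not resolve relationships within it.
Most parsimonious ingroup topology: ((Teleus,Pachyinus),((Acroops,(Leptois,Leptoops)),Ceratana)).
The clade {Acroops, Leptois, Leptoops} is supported by I: its derived state 'present' occurs in exactly those taxa and in no other taxon (including the outgroup).

I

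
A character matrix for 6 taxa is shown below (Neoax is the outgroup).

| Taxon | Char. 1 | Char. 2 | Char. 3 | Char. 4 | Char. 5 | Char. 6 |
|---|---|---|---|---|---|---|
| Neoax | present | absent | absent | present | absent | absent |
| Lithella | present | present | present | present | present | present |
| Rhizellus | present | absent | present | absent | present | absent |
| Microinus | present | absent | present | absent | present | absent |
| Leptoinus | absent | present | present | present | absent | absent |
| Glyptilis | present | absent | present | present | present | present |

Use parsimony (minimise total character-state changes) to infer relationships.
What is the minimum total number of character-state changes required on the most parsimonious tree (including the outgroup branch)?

7

Character polarity is set by the outgroup: the derived state is whichever differs from the outgroup's state, so for Char. 1, Char. 4 the derived state is 'absent', and for the remaining characters it is 'present'.
Char. 1 (derived state 'absent') is unique to Leptoinus (autapomorphy; uninformative for grouping).
Char. 2 groups Leptoinus and Lithella, which is incompatible with the clades supported by the remaining characters; treating it as convergent (homoplasy) costs fewer steps than any alternative tree.
All ingroup taxa share the derived state 'present' for Char. 3; it defines the ingroup but does not resolve relationships within it.
Char. 4 (derived state 'absent') is shared by Microinus and Rhizellus — a synapomorphy uniting that clade.
Char. 5 (derived state 'present') is shared by Glyptilis, Lithella, Microinus, and Rhizellus — a synapomorphy uniting that clade.
Char. 6: derived state 'present' in Glyptilis and Lithella only — synapomorphy for {Glyptilis, Lithella}.
Most parsimonious ingroup topology: (((Lithella,Glyptilis),(Rhizellus,Microinus)),Leptoinus).
Changes per character on this tree: Char. 1: 1; Char. 2: 2; Char. 3: 1; Char. 4: 1; Char. 5: 1; Char. 6: 1.
Total = 7.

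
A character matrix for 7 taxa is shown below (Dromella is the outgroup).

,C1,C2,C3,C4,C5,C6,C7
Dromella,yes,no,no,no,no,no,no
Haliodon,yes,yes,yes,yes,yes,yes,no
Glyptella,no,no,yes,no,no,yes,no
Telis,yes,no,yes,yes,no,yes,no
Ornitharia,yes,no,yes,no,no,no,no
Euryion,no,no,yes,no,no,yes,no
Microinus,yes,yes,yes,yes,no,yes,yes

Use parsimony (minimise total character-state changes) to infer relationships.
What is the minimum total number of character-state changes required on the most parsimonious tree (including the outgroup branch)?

Character polarity is set by the outgroup: the derived state is whichever differs from the outgroup's state, so for C1 the derived state is 'no', and for the remaining characters it is 'yes'.
C1 (derived state 'no') is shared by Euryion and Glyptella — a synapomorphy uniting that clade.
C2 (derived state 'yes') is shared by Haliodon and Microinus — a synapomorphy uniting that clade.
C3 (derived state 'yes') is shared by all ingroup taxa — unites the whole ingroup.
C4 (derived state 'yes') is shared by Haliodon, Microinus, and Telis — a synapomorphy uniting that clade.
C5: derived state 'yes' in Haliodon only — an autapomorphy, so it tells us nothing about relationships among taxa.
C6: derived state 'yes' in Euryion, Glyptella, Haliodon, Microinus, and Telis only — synapomorphy for {Euryion, Glyptella, Haliodon, Microinus, Telis}.
C7: derived state 'yes' in Microinus only — an autapomorphy, so it tells us nothing about relationships among taxa.
Most parsimonious ingroup topology: ((((Haliodon,Microinus),Telis),(Glyptella,Euryion)),Ornitharia).
Changes per character on this tree: C1: 1; C2: 1; C3: 1; C4: 1; C5: 1; C6: 1; C7: 1.
Total = 7.

7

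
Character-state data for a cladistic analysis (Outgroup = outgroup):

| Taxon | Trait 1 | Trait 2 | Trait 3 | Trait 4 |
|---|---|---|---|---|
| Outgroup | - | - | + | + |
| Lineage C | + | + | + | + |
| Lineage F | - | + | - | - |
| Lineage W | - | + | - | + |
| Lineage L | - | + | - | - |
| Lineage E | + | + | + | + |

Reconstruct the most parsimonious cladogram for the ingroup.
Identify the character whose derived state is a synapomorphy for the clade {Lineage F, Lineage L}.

Character polarity is set by the outgroup: the derived state is whichever differs from the outgroup's state, so for Trait 3, Trait 4 the derived state is '-', and for the remaining characters it is '+'.
Trait 1 (derived state '+') is shared by Lineage C and Lineage E — a synapomorphy uniting that clade.
Trait 2 (derived state '+') is shared by all ingroup taxa — unites the whole ingroup.
Only Lineage F, Lineage L, and Lineage W show the derived state '-' for Trait 3, supporting them as a clade.
Only Lineage F and Lineage L show the derived state '-' for Trait 4, supporting them as a clade.
Most parsimonious ingroup topology: ((Lineage C,Lineage E),((Lineage F,Lineage L),Lineage W)).
The clade {Lineage F, Lineage L} is supported by Trait 4: its derived state '-' occurs in exactly those taxa and in no other taxon (including the outgroup).

Trait 4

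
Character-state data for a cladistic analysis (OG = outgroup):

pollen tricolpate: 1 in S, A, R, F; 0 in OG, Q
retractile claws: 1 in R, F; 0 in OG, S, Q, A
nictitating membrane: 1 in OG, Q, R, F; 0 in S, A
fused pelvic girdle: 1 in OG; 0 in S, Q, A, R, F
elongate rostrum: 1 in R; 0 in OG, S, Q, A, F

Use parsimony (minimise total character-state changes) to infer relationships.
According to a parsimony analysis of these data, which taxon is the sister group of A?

Character polarity is set by the outgroup: the derived state is whichever differs from the outgroup's state, so for nictitating membrane, fused pelvic girdle the derived state is '0', and for the remaining characters it is '1'.
Only A, F, R, and S show the derived state '1' for pollen tricolpate, supporting them as a clade.
retractile claws (derived state '1') is shared by F and R — a synapomorphy uniting that clade.
nictitating membrane (derived state '0') is shared by A and S — a synapomorphy uniting that clade.
All ingroup taxa share the derived state '0' for fused pelvic girdle; it defines the ingroup but does not resolve relationships within it.
elongate rostrum: derived state '1' in R only — an autapomorphy, so it tells us nothing about relationships among taxa.
Most parsimonious ingroup topology: (((S,A),(R,F)),Q).
A and S form a cherry on this tree, so they are sister taxa.

S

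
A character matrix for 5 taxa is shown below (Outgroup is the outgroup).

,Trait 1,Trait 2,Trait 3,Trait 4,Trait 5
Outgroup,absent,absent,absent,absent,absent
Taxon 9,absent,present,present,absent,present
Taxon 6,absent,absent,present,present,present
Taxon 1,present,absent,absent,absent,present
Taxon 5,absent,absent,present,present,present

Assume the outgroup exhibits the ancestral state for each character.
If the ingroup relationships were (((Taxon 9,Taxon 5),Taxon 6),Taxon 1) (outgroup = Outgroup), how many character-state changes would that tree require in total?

6

Map each character onto (((Taxon 9,Taxon 5),Taxon 6),Taxon 1) (rooted by Outgroup) and count the minimum state changes it requires (Fitch parsimony):
Trait 1: 1; Trait 2: 1; Trait 3: 1; Trait 4: 2; Trait 5: 1.
Total tree length = 6.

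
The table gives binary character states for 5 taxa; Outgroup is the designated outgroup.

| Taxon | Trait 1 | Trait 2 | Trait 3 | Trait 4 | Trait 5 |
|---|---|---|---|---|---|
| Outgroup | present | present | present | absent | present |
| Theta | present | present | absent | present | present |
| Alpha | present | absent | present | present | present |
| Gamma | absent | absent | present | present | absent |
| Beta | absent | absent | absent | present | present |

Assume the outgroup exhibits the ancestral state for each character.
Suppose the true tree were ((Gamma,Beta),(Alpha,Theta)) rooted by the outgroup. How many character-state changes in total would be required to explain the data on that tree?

Map each character onto ((Gamma,Beta),(Alpha,Theta)) (rooted by Outgroup) and count the minimum state changes it requires (Fitch parsimony):
Trait 1: 1; Trait 2: 2; Trait 3: 2; Trait 4: 1; Trait 5: 1.
Total tree length = 7.

7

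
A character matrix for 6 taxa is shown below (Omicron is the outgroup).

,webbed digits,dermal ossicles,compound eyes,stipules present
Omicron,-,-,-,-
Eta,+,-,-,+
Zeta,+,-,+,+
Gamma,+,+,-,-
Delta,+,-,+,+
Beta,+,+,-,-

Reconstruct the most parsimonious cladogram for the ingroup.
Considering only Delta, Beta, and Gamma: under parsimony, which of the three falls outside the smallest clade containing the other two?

Delta

The outgroup has state '-' for every character, so '+' is the derived state throughout.
All ingroup taxa share the derived state '+' for webbed digits; it defines the ingroup but does not resolve relationships within it.
dermal ossicles: derived state '+' in Beta and Gamma only — synapomorphy for {Beta, Gamma}.
compound eyes: derived state '+' in Delta and Zeta only — synapomorphy for {Delta, Zeta}.
Only Delta, Eta, and Zeta show the derived state '+' for stipules present, supporting them as a clade.
Most parsimonious ingroup topology: ((Eta,(Zeta,Delta)),(Gamma,Beta)).
Beta and Gamma share a more recent common ancestor with each other than either does with Delta, so Delta is the least closely related of the three.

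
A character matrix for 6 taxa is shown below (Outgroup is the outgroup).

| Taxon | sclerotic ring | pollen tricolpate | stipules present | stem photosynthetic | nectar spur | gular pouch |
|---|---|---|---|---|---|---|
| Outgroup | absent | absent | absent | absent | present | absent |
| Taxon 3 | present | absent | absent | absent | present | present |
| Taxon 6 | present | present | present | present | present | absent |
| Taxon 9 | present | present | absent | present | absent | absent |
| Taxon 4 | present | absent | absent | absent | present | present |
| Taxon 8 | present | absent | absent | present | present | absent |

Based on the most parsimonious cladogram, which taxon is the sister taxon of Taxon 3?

Character polarity is set by the outgroup: the derived state is whichever differs from the outgroup's state, so for nectar spur the derived state is 'absent', and for the remaining characters it is 'present'.
sclerotic ring (derived state 'present') is shared by all ingroup taxa — unites the whole ingroup.
pollen tricolpate (derived state 'present') is shared by Taxon 6 and Taxon 9 — a synapomorphy uniting that clade.
stipules present: derived state 'present' in Taxon 6 only — an autapomorphy, so it tells us nothing about relationships among taxa.
Only Taxon 6, Taxon 8, and Taxon 9 show the derived state 'present' for stem photosynthetic, supporting them as a clade.
nectar spur: derived state 'absent' in Taxon 9 only — an autapomorphy, so it tells us nothing about relationships among taxa.
gular pouch: derived state 'present' in Taxon 3 and Taxon 4 only — synapomorphy for {Taxon 3, Taxon 4}.
Most parsimonious ingroup topology: ((Taxon 3,Taxon 4),((Taxon 6,Taxon 9),Taxon 8)).
Taxon 3 and Taxon 4 form a cherry on this tree, so they are sister taxa.

Taxon 4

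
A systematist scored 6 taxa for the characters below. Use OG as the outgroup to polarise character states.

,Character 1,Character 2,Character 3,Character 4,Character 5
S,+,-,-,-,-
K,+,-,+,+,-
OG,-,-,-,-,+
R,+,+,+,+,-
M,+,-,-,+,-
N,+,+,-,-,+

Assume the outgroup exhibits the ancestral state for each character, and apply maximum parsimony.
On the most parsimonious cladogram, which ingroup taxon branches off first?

N

Character polarity is set by the outgroup: the derived state is whichever differs from the outgroup's state, so for Character 5 the derived state is '-', and for the remaining characters it is '+'.
All ingroup taxa share the derived state '+' for Character 1; it defines the ingroup but does not resolve relationships within it.
Character 2 (state '+') occurs in N and R but conflicts with the nesting implied by the other characters — most parsimoniously interpreted as homoplasy.
Only K and R show the derived state '+' for Character 3, supporting them as a clade.
Character 4: derived state '+' in K, M, and R only — synapomorphy for {K, M, R}.
Character 5 (derived state '-') is shared by K, M, R, and S — a synapomorphy uniting that clade.
Most parsimonious ingroup topology: (N,(S,((K,R),M))).
N is sister to the clade containing all other ingroup taxa, so it is the earliest-diverging (most basal) ingroup lineage.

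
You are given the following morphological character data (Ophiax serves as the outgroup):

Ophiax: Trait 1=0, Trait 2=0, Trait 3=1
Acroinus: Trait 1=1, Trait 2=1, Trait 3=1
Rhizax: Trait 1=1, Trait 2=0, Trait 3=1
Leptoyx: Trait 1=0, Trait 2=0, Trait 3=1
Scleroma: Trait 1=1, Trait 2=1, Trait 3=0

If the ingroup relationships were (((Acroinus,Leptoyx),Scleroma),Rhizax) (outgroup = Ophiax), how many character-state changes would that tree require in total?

5

Map each character onto (((Acroinus,Leptoyx),Scleroma),Rhizax) (rooted by Ophiax) and count the minimum state changes it requires (Fitch parsimony):
Trait 1: 2; Trait 2: 2; Trait 3: 1.
Total tree length = 5.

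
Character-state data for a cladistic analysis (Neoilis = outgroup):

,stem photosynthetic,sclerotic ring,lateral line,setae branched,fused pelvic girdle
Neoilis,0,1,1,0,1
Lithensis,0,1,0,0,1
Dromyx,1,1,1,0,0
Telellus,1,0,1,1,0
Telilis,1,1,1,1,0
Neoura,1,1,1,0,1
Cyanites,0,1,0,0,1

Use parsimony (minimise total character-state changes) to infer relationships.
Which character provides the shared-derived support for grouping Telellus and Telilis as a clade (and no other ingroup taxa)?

Character polarity is set by the outgroup: the derived state is whichever differs from the outgroup's state, so for sclerotic ring, lateral line, fused pelvic girdle the derived state is '0', and for the remaining characters it is '1'.
Only Dromyx, Neoura, Telellus, and Telilis show the derived state '1' for stem photosynthetic, supporting them as a clade.
sclerotic ring: derived state '0' in Telellus only — an autapomorphy, so it tells us nothing about relationships among taxa.
lateral line (derived state '0') is shared by Cyanites and Lithensis — a synapomorphy uniting that clade.
setae branched (derived state '1') is shared by Telellus and Telilis — a synapomorphy uniting that clade.
fused pelvic girdle (derived state '0') is shared by Dromyx, Telellus, and Telilis — a synapomorphy uniting that clade.
Most parsimonious ingroup topology: ((Lithensis,Cyanites),((Dromyx,(Telellus,Telilis)),Neoura)).
The clade {Telellus, Telilis} is supported by setae branched: its derived state '1' occurs in exactly those taxa and in no other taxon (including the outgroup).

setae branched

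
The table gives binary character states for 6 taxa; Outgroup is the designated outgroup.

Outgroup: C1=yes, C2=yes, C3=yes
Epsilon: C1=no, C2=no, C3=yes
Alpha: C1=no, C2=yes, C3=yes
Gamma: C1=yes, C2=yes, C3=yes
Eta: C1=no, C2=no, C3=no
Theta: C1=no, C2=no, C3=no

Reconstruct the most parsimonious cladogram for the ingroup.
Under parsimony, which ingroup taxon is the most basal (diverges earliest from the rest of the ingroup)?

Gamma

The outgroup has state 'yes' for every character, so 'no' is the derived state throughout.
Only Alpha, Epsilon, Eta, and Theta show the derived state 'no' for C1, supporting them as a clade.
C2: derived state 'no' in Epsilon, Eta, and Theta only — synapomorphy for {Epsilon, Eta, Theta}.
C3 (derived state 'no') is shared by Eta and Theta — a synapomorphy uniting that clade.
Most parsimonious ingroup topology: (((Epsilon,(Eta,Theta)),Alpha),Gamma).
Gamma is sister to the clade containing all other ingroup taxa, so it is the earliest-diverging (most basal) ingroup lineage.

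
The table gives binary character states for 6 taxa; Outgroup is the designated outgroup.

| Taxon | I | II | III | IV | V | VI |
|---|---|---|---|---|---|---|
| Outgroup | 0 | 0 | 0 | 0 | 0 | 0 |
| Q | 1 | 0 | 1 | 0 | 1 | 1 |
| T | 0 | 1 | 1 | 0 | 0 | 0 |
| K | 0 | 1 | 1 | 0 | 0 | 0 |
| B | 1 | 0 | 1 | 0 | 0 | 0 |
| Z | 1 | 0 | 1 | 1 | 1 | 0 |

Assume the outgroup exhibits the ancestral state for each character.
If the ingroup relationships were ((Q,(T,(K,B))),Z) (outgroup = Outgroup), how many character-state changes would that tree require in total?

10

Map each character onto ((Q,(T,(K,B))),Z) (rooted by Outgroup) and count the minimum state changes it requires (Fitch parsimony):
I: 3; II: 2; III: 1; IV: 1; V: 2; VI: 1.
Total tree length = 10.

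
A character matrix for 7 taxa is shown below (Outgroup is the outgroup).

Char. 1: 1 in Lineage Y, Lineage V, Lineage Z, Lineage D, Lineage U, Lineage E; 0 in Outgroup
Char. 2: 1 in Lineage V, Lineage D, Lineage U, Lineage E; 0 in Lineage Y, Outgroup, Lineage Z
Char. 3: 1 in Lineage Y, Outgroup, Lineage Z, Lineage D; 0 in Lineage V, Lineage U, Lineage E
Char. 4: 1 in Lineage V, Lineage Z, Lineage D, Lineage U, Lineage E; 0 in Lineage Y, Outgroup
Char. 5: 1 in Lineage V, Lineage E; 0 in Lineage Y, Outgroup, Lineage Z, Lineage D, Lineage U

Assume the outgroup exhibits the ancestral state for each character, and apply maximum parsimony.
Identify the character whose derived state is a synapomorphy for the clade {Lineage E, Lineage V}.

Char. 5

Character polarity is set by the outgroup: the derived state is whichever differs from the outgroup's state, so for Char. 3 the derived state is '0', and for the remaining characters it is '1'.
Char. 1 (derived state '1') is shared by all ingroup taxa — unites the whole ingroup.
Char. 2: derived state '1' in Lineage D, Lineage E, Lineage U, and Lineage V only — synapomorphy for {Lineage D, Lineage E, Lineage U, Lineage V}.
Char. 3 (derived state '0') is shared by Lineage E, Lineage U, and Lineage V — a synapomorphy uniting that clade.
Char. 4 (derived state '1') is shared by Lineage D, Lineage E, Lineage U, Lineage V, and Lineage Z — a synapomorphy uniting that clade.
Char. 5: derived state '1' in Lineage E and Lineage V only — synapomorphy for {Lineage E, Lineage V}.
Most parsimonious ingroup topology: (((((Lineage V,Lineage E),Lineage U),Lineage D),Lineage Z),Lineage Y).
The clade {Lineage E, Lineage V} is supported by Char. 5: its derived state '1' occurs in exactly those taxa and in no other taxon (including the outgroup).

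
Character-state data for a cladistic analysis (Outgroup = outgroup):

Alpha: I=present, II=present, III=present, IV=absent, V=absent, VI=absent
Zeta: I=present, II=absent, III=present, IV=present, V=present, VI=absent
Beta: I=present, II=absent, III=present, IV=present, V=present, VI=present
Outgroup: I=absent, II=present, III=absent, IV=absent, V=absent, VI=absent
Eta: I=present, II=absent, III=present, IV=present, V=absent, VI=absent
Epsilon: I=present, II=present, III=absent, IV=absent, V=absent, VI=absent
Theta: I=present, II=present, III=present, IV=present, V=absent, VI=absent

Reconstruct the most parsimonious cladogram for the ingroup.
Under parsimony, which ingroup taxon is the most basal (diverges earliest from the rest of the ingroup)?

Epsilon

Character polarity is set by the outgroup: the derived state is whichever differs from the outgroup's state, so for II the derived state is 'absent', and for the remaining characters it is 'present'.
All ingroup taxa share the derived state 'present' for I; it defines the ingroup but does not resolve relationships within it.
Only Beta, Eta, and Zeta show the derived state 'absent' for II, supporting them as a clade.
III (derived state 'present') is shared by Alpha, Beta, Eta, Theta, and Zeta — a synapomorphy uniting that clade.
IV: derived state 'present' in Beta, Eta, Theta, and Zeta only — synapomorphy for {Beta, Eta, Theta, Zeta}.
Only Beta and Zeta show the derived state 'present' for V, supporting them as a clade.
VI (derived state 'present') is unique to Beta (autapomorphy; uninformative for grouping).
Most parsimonious ingroup topology: (Epsilon,(Alpha,(Theta,(Eta,(Beta,Zeta))))).
Epsilon is sister to the clade containing all other ingroup taxa, so it is the earliest-diverging (most basal) ingroup lineage.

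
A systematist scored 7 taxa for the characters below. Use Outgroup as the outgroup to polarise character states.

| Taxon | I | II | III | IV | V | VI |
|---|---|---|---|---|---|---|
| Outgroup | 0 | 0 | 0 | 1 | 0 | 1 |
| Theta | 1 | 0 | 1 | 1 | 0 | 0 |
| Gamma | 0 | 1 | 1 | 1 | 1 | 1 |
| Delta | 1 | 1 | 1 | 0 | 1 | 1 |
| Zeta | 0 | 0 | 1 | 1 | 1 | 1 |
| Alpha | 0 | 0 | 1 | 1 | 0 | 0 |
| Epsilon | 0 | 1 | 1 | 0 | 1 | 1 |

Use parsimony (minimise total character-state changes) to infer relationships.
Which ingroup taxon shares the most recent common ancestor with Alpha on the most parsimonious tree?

Theta

Character polarity is set by the outgroup: the derived state is whichever differs from the outgroup's state, so for IV, VI the derived state is '0', and for the remaining characters it is '1'.
I groups Delta and Theta, which is incompatible with the clades supported by the remaining characters; treating it as convergent (homoplasy) costs fewer steps than any alternative tree.
II: derived state '1' in Delta, Epsilon, and Gamma only — synapomorphy for {Delta, Epsilon, Gamma}.
All ingroup taxa share the derived state '1' for III; it defines the ingroup but does not resolve relationships within it.
Only Delta and Epsilon show the derived state '0' for IV, supporting them as a clade.
V (derived state '1') is shared by Delta, Epsilon, Gamma, and Zeta — a synapomorphy uniting that clade.
Only Alpha and Theta show the derived state '0' for VI, supporting them as a clade.
Most parsimonious ingroup topology: ((Theta,Alpha),((Gamma,(Delta,Epsilon)),Zeta)).
Alpha and Theta form a cherry on this tree, so they are sister taxa.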